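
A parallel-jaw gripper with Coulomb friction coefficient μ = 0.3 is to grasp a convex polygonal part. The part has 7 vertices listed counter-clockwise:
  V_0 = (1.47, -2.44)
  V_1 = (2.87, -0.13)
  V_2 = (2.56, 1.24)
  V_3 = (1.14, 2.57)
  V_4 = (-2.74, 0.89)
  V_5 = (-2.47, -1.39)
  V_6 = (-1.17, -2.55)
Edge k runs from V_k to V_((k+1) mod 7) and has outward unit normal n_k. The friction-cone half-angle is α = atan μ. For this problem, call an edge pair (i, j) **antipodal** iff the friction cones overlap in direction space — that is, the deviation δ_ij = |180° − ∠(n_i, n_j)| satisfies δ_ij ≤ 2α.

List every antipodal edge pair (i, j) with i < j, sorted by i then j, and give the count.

α = atan 0.3 = 16.70°;  2α = 33.40°
n_0 = (+0.8552, -0.5183)
n_1 = (+0.9753, +0.2207)
n_2 = (+0.6836, +0.7299)
n_3 = (-0.3973, +0.9177)
n_4 = (-0.9931, -0.1176)
n_5 = (-0.6658, -0.7461)
n_6 = (+0.0416, -0.9991)
  (0,1): δ = 136.03°  ·
  (0,2): δ = 101.91°  ·
  (0,3): δ = 35.37°  ·
  (0,4): δ = 37.97°  ·
  (0,5): δ = 79.48°  ·
  (0,6): δ = 123.60°  ·
  (1,2): δ = 145.88°  ·
  (1,3): δ = 79.34°  ·
  (1,4): δ = 6.00°  ✓
  (1,5): δ = 35.51°  ·
  (1,6): δ = 79.64°  ·
  (2,3): δ = 113.46°  ·
  (2,4): δ = 40.12°  ·
  (2,5): δ = 1.38°  ✓
  (2,6): δ = 45.51°  ·
  (3,4): δ = 106.66°  ·
  (3,5): δ = 65.15°  ·
  (3,6): δ = 21.03°  ✓
  (4,5): δ = 138.50°  ·
  (4,6): δ = 94.37°  ·
  (5,6): δ = 135.87°  ·
antipodal pairs: 3

count = 3; pairs: (1,4), (2,5), (3,6)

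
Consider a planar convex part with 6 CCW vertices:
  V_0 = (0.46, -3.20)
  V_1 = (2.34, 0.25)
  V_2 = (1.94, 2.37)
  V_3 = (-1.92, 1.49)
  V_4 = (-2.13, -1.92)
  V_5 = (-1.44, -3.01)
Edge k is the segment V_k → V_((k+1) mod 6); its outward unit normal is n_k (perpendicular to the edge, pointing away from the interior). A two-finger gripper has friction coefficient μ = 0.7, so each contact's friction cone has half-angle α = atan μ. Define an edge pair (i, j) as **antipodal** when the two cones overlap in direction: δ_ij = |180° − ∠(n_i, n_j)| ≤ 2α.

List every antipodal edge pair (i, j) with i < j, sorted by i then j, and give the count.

α = atan 0.7 = 34.99°;  2α = 69.98°
n_0 = (+0.8781, -0.4785)
n_1 = (+0.9827, +0.1854)
n_2 = (-0.2223, +0.9750)
n_3 = (-0.9981, +0.0615)
n_4 = (-0.8449, -0.5349)
n_5 = (-0.0995, -0.9950)
  (0,1): δ = 140.73°  ·
  (0,2): δ = 48.57°  ✓
  (0,3): δ = 25.06°  ✓
  (0,4): δ = 60.92°  ✓
  (0,5): δ = 112.88°  ·
  (1,2): δ = 87.84°  ·
  (1,3): δ = 14.21°  ✓
  (1,4): δ = 21.65°  ✓
  (1,5): δ = 73.60°  ·
  (2,3): δ = 106.37°  ·
  (2,4): δ = 70.51°  ·
  (2,5): δ = 18.55°  ✓
  (3,4): δ = 144.14°  ·
  (3,5): δ = 92.19°  ·
  (4,5): δ = 128.05°  ·
antipodal pairs: 6

count = 6; pairs: (0,2), (0,3), (0,4), (1,3), (1,4), (2,5)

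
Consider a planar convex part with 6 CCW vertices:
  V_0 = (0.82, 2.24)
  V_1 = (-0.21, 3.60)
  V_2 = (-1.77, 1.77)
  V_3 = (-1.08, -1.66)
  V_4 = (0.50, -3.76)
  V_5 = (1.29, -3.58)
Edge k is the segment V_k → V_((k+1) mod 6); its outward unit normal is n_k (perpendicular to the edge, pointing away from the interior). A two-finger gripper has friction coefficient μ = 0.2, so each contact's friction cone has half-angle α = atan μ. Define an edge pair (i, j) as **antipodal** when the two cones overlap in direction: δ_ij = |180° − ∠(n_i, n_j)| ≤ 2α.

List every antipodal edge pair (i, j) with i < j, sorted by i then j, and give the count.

α = atan 0.2 = 11.31°;  2α = 22.62°
n_0 = (+0.7972, +0.6037)
n_1 = (-0.7610, +0.6487)
n_2 = (-0.9804, -0.1972)
n_3 = (-0.7991, -0.6012)
n_4 = (+0.2222, -0.9750)
n_5 = (+0.9968, +0.0805)
  (0,1): δ = 77.58°  ·
  (0,2): δ = 25.76°  ·
  (0,3): δ = 0.18°  ✓
  (0,4): δ = 65.70°  ·
  (0,5): δ = 147.48°  ·
  (1,2): δ = 128.18°  ·
  (1,3): δ = 102.60°  ·
  (1,4): δ = 36.72°  ·
  (1,5): δ = 45.06°  ·
  (2,3): δ = 154.42°  ·
  (2,4): δ = 88.54°  ·
  (2,5): δ = 6.76°  ✓
  (3,4): δ = 114.12°  ·
  (3,5): δ = 32.34°  ·
  (4,5): δ = 98.22°  ·
antipodal pairs: 2

count = 2; pairs: (0,3), (2,5)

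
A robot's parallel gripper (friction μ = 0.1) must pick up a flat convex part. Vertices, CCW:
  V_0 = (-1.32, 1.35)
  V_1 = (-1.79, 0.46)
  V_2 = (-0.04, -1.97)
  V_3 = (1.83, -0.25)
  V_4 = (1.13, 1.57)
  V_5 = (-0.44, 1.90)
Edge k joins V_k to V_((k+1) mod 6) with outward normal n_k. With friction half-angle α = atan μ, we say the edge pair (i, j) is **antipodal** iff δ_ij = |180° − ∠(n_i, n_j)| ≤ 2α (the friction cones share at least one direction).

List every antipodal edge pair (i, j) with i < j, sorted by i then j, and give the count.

count = 1; pairs: (2,5)

α = atan 0.1 = 5.71°;  2α = 11.42°
n_0 = (-0.8843, +0.4670)
n_1 = (-0.8115, -0.5844)
n_2 = (+0.6770, -0.7360)
n_3 = (+0.9333, +0.3590)
n_4 = (+0.2057, +0.9786)
n_5 = (-0.5300, +0.8480)
  (0,1): δ = 116.40°  ·
  (0,2): δ = 19.55°  ·
  (0,3): δ = 48.88°  ·
  (0,4): δ = 105.97°  ·
  (0,5): δ = 149.84°  ·
  (1,2): δ = 83.15°  ·
  (1,3): δ = 14.72°  ·
  (1,4): δ = 42.37°  ·
  (1,5): δ = 86.25°  ·
  (2,3): δ = 111.57°  ·
  (2,4): δ = 54.48°  ·
  (2,5): δ = 10.60°  ✓
  (3,4): δ = 122.91°  ·
  (3,5): δ = 79.03°  ·
  (4,5): δ = 136.12°  ·
antipodal pairs: 1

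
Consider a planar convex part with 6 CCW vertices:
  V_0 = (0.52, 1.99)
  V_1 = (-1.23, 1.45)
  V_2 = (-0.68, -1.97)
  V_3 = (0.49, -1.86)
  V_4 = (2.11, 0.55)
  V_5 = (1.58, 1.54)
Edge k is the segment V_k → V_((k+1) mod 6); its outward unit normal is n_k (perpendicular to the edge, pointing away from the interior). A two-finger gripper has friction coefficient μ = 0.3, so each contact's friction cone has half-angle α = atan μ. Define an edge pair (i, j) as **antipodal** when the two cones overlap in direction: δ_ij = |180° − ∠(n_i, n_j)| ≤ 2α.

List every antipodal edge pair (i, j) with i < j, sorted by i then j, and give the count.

count = 3; pairs: (0,2), (1,4), (2,5)

α = atan 0.3 = 16.70°;  2α = 33.40°
n_0 = (-0.2949, +0.9555)
n_1 = (-0.9873, -0.1588)
n_2 = (+0.0936, -0.9956)
n_3 = (+0.8299, -0.5579)
n_4 = (+0.8816, +0.4720)
n_5 = (+0.3908, +0.9205)
  (0,1): δ = 98.01°  ·
  (0,2): δ = 11.78°  ✓
  (0,3): δ = 38.94°  ·
  (0,4): δ = 101.01°  ·
  (0,5): δ = 139.85°  ·
  (1,2): δ = 93.77°  ·
  (1,3): δ = 43.04°  ·
  (1,4): δ = 19.03°  ✓
  (1,5): δ = 57.86°  ·
  (2,3): δ = 129.28°  ·
  (2,4): δ = 67.21°  ·
  (2,5): δ = 28.37°  ✓
  (3,4): δ = 117.93°  ·
  (3,5): δ = 79.09°  ·
  (4,5): δ = 141.17°  ·
antipodal pairs: 3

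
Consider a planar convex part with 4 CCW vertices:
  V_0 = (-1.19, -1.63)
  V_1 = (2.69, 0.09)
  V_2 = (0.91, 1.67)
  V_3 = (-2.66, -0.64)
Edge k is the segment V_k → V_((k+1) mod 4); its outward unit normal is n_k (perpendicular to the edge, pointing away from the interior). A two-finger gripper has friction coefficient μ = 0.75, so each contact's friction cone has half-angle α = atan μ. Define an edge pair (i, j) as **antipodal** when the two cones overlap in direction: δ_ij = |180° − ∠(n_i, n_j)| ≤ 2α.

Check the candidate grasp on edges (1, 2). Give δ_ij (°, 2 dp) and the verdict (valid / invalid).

α = atan 0.75 = 36.87°;  2α = 73.74°
edge 1: e_1 = (-1.78, +1.58);  n_1 = (+0.6638, +0.7479)
edge 2: e_2 = (-3.57, -2.31);  n_2 = (-0.5433, +0.8396)
∠(n_1, n_2) = 74.50°
δ = |180° − 74.50°| = 105.50°
105.50° > 2α = 73.74°  →  invalid

δ = 105.50°, invalid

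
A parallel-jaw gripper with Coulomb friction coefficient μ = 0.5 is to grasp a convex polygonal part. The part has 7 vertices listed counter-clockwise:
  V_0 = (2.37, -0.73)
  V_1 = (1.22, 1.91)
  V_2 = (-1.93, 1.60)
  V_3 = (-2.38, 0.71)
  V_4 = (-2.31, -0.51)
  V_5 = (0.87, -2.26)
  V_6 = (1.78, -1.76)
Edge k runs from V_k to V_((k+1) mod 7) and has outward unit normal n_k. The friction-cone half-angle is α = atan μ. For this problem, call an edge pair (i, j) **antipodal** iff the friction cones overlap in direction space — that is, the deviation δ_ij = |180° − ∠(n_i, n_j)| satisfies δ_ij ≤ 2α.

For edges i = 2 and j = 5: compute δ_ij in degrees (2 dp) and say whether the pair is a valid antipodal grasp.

δ = 34.39°, valid

α = atan 0.5 = 26.57°;  2α = 53.13°
edge 2: e_2 = (-0.45, -0.89);  n_2 = (-0.8924, +0.4512)
edge 5: e_5 = (+0.91, +0.50);  n_5 = (+0.4815, -0.8764)
∠(n_2, n_5) = 145.61°
δ = |180° − 145.61°| = 34.39°
34.39° ≤ 2α = 53.13°  →  valid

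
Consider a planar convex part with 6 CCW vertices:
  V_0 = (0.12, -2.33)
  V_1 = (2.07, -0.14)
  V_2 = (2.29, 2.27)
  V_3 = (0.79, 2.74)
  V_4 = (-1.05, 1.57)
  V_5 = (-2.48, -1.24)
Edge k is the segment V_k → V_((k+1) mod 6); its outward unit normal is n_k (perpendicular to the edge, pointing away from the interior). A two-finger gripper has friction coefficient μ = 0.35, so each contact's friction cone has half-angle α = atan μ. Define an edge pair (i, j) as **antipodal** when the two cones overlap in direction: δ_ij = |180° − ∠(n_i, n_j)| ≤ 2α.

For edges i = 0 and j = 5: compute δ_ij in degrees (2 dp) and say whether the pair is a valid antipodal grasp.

α = atan 0.35 = 19.29°;  2α = 38.58°
edge 0: e_0 = (+1.95, +2.19);  n_0 = (+0.7468, -0.6650)
edge 5: e_5 = (+2.60, -1.09);  n_5 = (-0.3866, -0.9222)
∠(n_0, n_5) = 71.06°
δ = |180° − 71.06°| = 108.94°
108.94° > 2α = 38.58°  →  invalid

δ = 108.94°, invalid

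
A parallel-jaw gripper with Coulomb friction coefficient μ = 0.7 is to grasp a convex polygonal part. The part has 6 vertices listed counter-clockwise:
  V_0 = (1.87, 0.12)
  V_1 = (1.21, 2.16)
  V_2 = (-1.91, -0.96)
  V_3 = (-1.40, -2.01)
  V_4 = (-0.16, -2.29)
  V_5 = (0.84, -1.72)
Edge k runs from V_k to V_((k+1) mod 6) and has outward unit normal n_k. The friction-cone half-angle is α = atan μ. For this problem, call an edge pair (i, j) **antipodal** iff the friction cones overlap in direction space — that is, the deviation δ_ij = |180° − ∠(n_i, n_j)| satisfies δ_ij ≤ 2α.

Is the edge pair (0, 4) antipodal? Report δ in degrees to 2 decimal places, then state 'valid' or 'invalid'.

α = atan 0.7 = 34.99°;  2α = 69.98°
edge 0: e_0 = (-0.66, +2.04);  n_0 = (+0.9514, +0.3078)
edge 4: e_4 = (+1.00, +0.57);  n_4 = (+0.4952, -0.8688)
∠(n_0, n_4) = 78.24°
δ = |180° − 78.24°| = 101.76°
101.76° > 2α = 69.98°  →  invalid

δ = 101.76°, invalid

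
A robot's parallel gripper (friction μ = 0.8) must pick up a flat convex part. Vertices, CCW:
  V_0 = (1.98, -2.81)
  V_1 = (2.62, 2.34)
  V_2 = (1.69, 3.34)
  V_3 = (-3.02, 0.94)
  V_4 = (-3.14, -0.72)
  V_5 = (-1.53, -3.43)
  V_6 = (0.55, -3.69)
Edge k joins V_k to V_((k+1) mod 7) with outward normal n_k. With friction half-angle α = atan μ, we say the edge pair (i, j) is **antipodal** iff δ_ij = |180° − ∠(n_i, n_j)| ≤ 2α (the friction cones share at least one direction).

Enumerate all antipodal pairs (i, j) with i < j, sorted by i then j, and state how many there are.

α = atan 0.8 = 38.66°;  2α = 77.32°
n_0 = (+0.9924, -0.1233)
n_1 = (+0.7323, +0.6810)
n_2 = (-0.4540, +0.8910)
n_3 = (-0.9974, +0.0721)
n_4 = (-0.8597, -0.5108)
n_5 = (-0.1240, -0.9923)
n_6 = (+0.5241, -0.8517)
  (0,1): δ = 129.99°  ·
  (0,2): δ = 55.91°  ✓
  (0,3): δ = 2.95°  ✓
  (0,4): δ = 37.80°  ✓
  (0,5): δ = 89.96°  ·
  (0,6): δ = 128.69°  ·
  (1,2): δ = 105.92°  ·
  (1,3): δ = 47.06°  ✓
  (1,4): δ = 12.21°  ✓
  (1,5): δ = 39.95°  ✓
  (1,6): δ = 78.68°  ·
  (2,3): δ = 121.14°  ·
  (2,4): δ = 86.29°  ·
  (2,5): δ = 34.13°  ✓
  (2,6): δ = 4.61°  ✓
  (3,4): δ = 145.15°  ·
  (3,5): δ = 92.99°  ·
  (3,6): δ = 54.26°  ✓
  (4,5): δ = 127.84°  ·
  (4,6): δ = 89.11°  ·
  (5,6): δ = 141.27°  ·
antipodal pairs: 9

count = 9; pairs: (0,2), (0,3), (0,4), (1,3), (1,4), (1,5), (2,5), (2,6), (3,6)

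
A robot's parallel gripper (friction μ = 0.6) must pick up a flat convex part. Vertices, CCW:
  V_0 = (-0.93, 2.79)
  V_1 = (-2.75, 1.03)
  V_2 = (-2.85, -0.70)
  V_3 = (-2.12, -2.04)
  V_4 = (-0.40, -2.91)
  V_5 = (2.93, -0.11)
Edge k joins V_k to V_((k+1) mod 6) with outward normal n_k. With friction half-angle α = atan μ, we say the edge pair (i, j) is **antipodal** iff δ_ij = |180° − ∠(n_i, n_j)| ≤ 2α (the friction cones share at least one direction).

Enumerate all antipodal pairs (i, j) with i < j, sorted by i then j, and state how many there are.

α = atan 0.6 = 30.96°;  2α = 61.93°
n_0 = (-0.6952, +0.7189)
n_1 = (-0.9983, +0.0577)
n_2 = (-0.8781, -0.4784)
n_3 = (-0.4514, -0.8923)
n_4 = (+0.6436, -0.7654)
n_5 = (+0.6007, +0.7995)
  (0,1): δ = 137.35°  ·
  (0,2): δ = 105.46°  ·
  (0,3): δ = 70.87°  ·
  (0,4): δ = 3.98°  ✓
  (0,5): δ = 99.04°  ·
  (1,2): δ = 148.11°  ·
  (1,3): δ = 113.52°  ·
  (1,4): δ = 46.63°  ✓
  (1,5): δ = 56.39°  ✓
  (2,3): δ = 145.41°  ·
  (2,4): δ = 78.52°  ·
  (2,5): δ = 24.50°  ✓
  (3,4): δ = 113.11°  ·
  (3,5): δ = 10.09°  ✓
  (4,5): δ = 76.98°  ·
antipodal pairs: 5

count = 5; pairs: (0,4), (1,4), (1,5), (2,5), (3,5)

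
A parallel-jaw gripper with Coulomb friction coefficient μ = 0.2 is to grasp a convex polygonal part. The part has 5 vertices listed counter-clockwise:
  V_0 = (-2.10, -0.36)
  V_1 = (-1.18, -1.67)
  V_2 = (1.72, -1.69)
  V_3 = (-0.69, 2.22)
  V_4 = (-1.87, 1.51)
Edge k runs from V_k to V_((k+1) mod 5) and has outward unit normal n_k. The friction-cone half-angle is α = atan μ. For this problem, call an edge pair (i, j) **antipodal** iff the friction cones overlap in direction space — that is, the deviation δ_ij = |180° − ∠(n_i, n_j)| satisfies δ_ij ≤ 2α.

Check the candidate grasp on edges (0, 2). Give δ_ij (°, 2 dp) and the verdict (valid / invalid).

α = atan 0.2 = 11.31°;  2α = 22.62°
edge 0: e_0 = (+0.92, -1.31);  n_0 = (-0.8184, -0.5747)
edge 2: e_2 = (-2.41, +3.91);  n_2 = (+0.8513, +0.5247)
∠(n_0, n_2) = 176.57°
δ = |180° − 176.57°| = 3.43°
3.43° ≤ 2α = 22.62°  →  valid

δ = 3.43°, valid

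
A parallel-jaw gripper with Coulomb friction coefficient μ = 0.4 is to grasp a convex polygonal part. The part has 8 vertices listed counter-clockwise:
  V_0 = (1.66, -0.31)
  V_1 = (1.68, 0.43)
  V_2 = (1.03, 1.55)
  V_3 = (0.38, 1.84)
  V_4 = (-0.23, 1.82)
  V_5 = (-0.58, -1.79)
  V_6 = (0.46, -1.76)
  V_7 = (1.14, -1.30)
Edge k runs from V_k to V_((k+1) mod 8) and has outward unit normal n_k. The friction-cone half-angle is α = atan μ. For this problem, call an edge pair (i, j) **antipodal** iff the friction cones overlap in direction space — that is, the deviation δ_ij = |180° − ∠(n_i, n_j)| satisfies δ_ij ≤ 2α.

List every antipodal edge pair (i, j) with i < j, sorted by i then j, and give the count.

α = atan 0.4 = 21.80°;  2α = 43.60°
n_0 = (+0.9996, -0.0270)
n_1 = (+0.8649, +0.5019)
n_2 = (+0.4074, +0.9132)
n_3 = (-0.0328, +0.9995)
n_4 = (-0.9953, +0.0965)
n_5 = (+0.0288, -0.9996)
n_6 = (+0.5603, -0.8283)
n_7 = (+0.8853, -0.4650)
  (0,1): δ = 148.32°  ·
  (0,2): δ = 112.50°  ·
  (0,3): δ = 86.57°  ·
  (0,4): δ = 3.99°  ✓
  (0,5): δ = 93.20°  ·
  (0,6): δ = 125.63°  ·
  (0,7): δ = 153.84°  ·
  (1,2): δ = 144.17°  ·
  (1,3): δ = 118.25°  ·
  (1,4): δ = 35.67°  ✓
  (1,5): δ = 61.52°  ·
  (1,6): δ = 93.95°  ·
  (1,7): δ = 122.16°  ·
  (2,3): δ = 154.08°  ·
  (2,4): δ = 71.49°  ·
  (2,5): δ = 25.70°  ✓
  (2,6): δ = 58.12°  ·
  (2,7): δ = 86.33°  ·
  (3,4): δ = 97.42°  ·
  (3,5): δ = 0.23°  ✓
  (3,6): δ = 32.20°  ✓
  (3,7): δ = 60.41°  ·
  (4,5): δ = 82.81°  ·
  (4,6): δ = 50.39°  ·
  (4,7): δ = 22.17°  ✓
  (5,6): δ = 147.58°  ·
  (5,7): δ = 119.36°  ·
  (6,7): δ = 151.79°  ·
antipodal pairs: 6

count = 6; pairs: (0,4), (1,4), (2,5), (3,5), (3,6), (4,7)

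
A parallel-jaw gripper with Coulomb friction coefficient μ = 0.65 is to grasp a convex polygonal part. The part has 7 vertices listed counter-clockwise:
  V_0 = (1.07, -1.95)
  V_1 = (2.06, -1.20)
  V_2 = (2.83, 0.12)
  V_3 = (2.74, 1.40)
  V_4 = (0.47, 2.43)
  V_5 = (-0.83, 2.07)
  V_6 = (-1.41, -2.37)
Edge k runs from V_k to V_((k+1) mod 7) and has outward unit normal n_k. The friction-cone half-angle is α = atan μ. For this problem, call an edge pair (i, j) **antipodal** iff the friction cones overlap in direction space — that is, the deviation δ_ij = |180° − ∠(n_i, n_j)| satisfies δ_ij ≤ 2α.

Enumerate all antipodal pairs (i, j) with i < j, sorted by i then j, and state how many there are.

count = 8; pairs: (0,3), (0,4), (0,5), (1,4), (1,5), (2,5), (3,6), (4,6)

α = atan 0.65 = 33.02°;  2α = 66.05°
n_0 = (+0.6039, -0.7971)
n_1 = (+0.8638, -0.5039)
n_2 = (+0.9975, +0.0701)
n_3 = (+0.4132, +0.9106)
n_4 = (-0.2669, +0.9637)
n_5 = (-0.9916, +0.1295)
n_6 = (+0.1670, -0.9860)
  (0,1): δ = 157.40°  ·
  (0,2): δ = 123.12°  ·
  (0,3): δ = 61.55°  ✓
  (0,4): δ = 21.67°  ✓
  (0,5): δ = 45.41°  ✓
  (0,6): δ = 152.47°  ·
  (1,2): δ = 145.72°  ·
  (1,3): δ = 84.15°  ·
  (1,4): δ = 44.26°  ✓
  (1,5): δ = 22.81°  ✓
  (1,6): δ = 129.87°  ·
  (2,3): δ = 118.43°  ·
  (2,4): δ = 78.54°  ·
  (2,5): δ = 11.46°  ✓
  (2,6): δ = 95.59°  ·
  (3,4): δ = 140.12°  ·
  (3,5): δ = 73.04°  ·
  (3,6): δ = 34.02°  ✓
  (4,5): δ = 112.92°  ·
  (4,6): δ = 5.87°  ✓
  (5,6): δ = 72.95°  ·
antipodal pairs: 8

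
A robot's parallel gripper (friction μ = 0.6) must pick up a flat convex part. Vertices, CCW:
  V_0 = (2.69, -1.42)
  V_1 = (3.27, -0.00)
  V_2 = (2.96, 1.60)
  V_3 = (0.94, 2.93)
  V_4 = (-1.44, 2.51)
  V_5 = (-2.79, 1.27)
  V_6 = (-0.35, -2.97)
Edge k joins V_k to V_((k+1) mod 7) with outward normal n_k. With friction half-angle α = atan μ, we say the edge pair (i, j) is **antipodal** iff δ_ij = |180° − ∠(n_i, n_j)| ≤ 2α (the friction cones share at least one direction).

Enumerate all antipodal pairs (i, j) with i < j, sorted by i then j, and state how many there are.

α = atan 0.6 = 30.96°;  2α = 61.93°
n_0 = (+0.9258, -0.3781)
n_1 = (+0.9817, +0.1902)
n_2 = (+0.5499, +0.8352)
n_3 = (-0.1738, +0.9848)
n_4 = (-0.6765, +0.7365)
n_5 = (-0.8667, -0.4988)
n_6 = (+0.4542, -0.8909)
  (0,1): δ = 146.82°  ·
  (0,2): δ = 101.14°  ·
  (0,3): δ = 57.77°  ✓
  (0,4): δ = 25.21°  ✓
  (0,5): δ = 52.14°  ✓
  (0,6): δ = 139.23°  ·
  (1,2): δ = 134.33°  ·
  (1,3): δ = 90.96°  ·
  (1,4): δ = 58.40°  ✓
  (1,5): δ = 18.95°  ✓
  (1,6): δ = 106.05°  ·
  (2,3): δ = 136.63°  ·
  (2,4): δ = 104.07°  ·
  (2,5): δ = 26.72°  ✓
  (2,6): δ = 60.38°  ✓
  (3,4): δ = 147.44°  ·
  (3,5): δ = 70.09°  ·
  (3,6): δ = 17.01°  ✓
  (4,5): δ = 102.65°  ·
  (4,6): δ = 15.55°  ✓
  (5,6): δ = 92.90°  ·
antipodal pairs: 9

count = 9; pairs: (0,3), (0,4), (0,5), (1,4), (1,5), (2,5), (2,6), (3,6), (4,6)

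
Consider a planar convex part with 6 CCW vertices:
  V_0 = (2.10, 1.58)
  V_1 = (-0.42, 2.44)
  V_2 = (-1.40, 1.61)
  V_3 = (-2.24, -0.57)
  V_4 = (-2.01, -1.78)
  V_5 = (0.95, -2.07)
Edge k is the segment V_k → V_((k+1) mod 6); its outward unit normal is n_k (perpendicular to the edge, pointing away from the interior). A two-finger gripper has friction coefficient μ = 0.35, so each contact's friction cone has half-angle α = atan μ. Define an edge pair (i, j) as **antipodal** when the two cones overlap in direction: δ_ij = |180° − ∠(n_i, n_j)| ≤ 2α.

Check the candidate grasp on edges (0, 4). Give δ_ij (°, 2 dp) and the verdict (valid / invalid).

α = atan 0.35 = 19.29°;  2α = 38.58°
edge 0: e_0 = (-2.52, +0.86);  n_0 = (+0.3230, +0.9464)
edge 4: e_4 = (+2.96, -0.29);  n_4 = (-0.0975, -0.9952)
∠(n_0, n_4) = 166.75°
δ = |180° − 166.75°| = 13.25°
13.25° ≤ 2α = 38.58°  →  valid

δ = 13.25°, valid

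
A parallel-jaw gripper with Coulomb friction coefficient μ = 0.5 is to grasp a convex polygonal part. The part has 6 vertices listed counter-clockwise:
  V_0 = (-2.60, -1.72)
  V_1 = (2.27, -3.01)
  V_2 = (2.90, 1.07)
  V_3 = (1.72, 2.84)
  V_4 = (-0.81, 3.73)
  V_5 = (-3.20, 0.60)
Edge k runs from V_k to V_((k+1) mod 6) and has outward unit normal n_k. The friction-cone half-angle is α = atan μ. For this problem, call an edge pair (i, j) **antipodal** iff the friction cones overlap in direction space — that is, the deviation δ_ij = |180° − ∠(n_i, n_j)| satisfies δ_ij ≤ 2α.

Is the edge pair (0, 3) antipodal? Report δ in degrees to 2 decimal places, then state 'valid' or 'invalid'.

α = atan 0.5 = 26.57°;  2α = 53.13°
edge 0: e_0 = (+4.87, -1.29);  n_0 = (-0.2561, -0.9667)
edge 3: e_3 = (-2.53, +0.89);  n_3 = (+0.3318, +0.9433)
∠(n_0, n_3) = 175.46°
δ = |180° − 175.46°| = 4.54°
4.54° ≤ 2α = 53.13°  →  valid

δ = 4.54°, valid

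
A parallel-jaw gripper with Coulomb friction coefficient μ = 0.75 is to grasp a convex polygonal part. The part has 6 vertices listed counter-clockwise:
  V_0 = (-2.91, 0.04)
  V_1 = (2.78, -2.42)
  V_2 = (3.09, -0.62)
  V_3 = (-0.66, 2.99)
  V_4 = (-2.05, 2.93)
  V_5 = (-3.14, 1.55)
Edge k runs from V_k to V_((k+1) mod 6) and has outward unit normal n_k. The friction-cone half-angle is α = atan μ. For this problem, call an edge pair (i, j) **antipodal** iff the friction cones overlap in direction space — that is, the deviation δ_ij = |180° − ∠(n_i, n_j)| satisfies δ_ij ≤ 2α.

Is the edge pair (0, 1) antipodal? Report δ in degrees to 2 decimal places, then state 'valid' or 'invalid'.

δ = 76.39°, invalid

α = atan 0.75 = 36.87°;  2α = 73.74°
edge 0: e_0 = (+5.69, -2.46);  n_0 = (-0.3968, -0.9179)
edge 1: e_1 = (+0.31, +1.80);  n_1 = (+0.9855, -0.1697)
∠(n_0, n_1) = 103.61°
δ = |180° − 103.61°| = 76.39°
76.39° > 2α = 73.74°  →  invalid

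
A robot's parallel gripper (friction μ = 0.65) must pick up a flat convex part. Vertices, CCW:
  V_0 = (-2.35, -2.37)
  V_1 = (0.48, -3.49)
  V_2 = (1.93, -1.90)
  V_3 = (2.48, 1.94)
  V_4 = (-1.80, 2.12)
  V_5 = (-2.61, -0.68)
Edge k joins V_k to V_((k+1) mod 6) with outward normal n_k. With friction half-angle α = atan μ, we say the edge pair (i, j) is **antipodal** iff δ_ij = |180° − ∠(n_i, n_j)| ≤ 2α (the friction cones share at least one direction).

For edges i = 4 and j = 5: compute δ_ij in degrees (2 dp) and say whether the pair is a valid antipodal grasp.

α = atan 0.65 = 33.02°;  2α = 66.05°
edge 4: e_4 = (-0.81, -2.80);  n_4 = (-0.9606, +0.2779)
edge 5: e_5 = (+0.26, -1.69);  n_5 = (-0.9884, -0.1521)
∠(n_4, n_5) = 24.88°
δ = |180° − 24.88°| = 155.12°
155.12° > 2α = 66.05°  →  invalid

δ = 155.12°, invalid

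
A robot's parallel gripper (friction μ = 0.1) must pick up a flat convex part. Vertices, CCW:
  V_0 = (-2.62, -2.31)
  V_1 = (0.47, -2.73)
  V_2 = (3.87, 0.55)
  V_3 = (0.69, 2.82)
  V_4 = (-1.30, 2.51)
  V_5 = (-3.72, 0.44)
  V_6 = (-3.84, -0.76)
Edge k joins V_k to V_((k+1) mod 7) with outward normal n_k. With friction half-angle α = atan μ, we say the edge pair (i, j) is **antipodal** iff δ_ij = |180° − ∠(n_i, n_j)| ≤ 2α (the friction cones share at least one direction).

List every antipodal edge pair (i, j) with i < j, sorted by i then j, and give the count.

α = atan 0.1 = 5.71°;  2α = 11.42°
n_0 = (-0.1347, -0.9909)
n_1 = (+0.6943, -0.7197)
n_2 = (+0.5810, +0.8139)
n_3 = (-0.1539, +0.9881)
n_4 = (-0.6500, +0.7599)
n_5 = (-0.9950, +0.0995)
n_6 = (-0.7858, -0.6185)
  (0,1): δ = 128.29°  ·
  (0,2): δ = 27.78°  ·
  (0,3): δ = 16.59°  ·
  (0,4): δ = 48.28°  ·
  (0,5): δ = 92.03°  ·
  (0,6): δ = 135.95°  ·
  (1,2): δ = 79.49°  ·
  (1,3): δ = 35.12°  ·
  (1,4): δ = 3.43°  ✓
  (1,5): δ = 40.32°  ·
  (1,6): δ = 84.24°  ·
  (2,3): δ = 135.63°  ·
  (2,4): δ = 103.94°  ·
  (2,5): δ = 60.19°  ·
  (2,6): δ = 16.27°  ·
  (3,4): δ = 148.31°  ·
  (3,5): δ = 104.56°  ·
  (3,6): δ = 60.65°  ·
  (4,5): δ = 136.25°  ·
  (4,6): δ = 92.34°  ·
  (5,6): δ = 136.08°  ·
antipodal pairs: 1

count = 1; pairs: (1,4)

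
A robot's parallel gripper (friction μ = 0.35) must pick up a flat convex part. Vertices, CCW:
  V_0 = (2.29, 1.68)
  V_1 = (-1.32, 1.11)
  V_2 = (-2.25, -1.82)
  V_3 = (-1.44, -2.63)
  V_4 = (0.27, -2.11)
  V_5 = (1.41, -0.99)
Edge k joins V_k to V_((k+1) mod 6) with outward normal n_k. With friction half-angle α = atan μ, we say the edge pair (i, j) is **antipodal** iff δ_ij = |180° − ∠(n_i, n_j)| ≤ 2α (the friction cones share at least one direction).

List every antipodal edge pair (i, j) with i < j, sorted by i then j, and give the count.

α = atan 0.35 = 19.29°;  2α = 38.58°
n_0 = (-0.1560, +0.9878)
n_1 = (-0.9531, +0.3025)
n_2 = (-0.7071, -0.7071)
n_3 = (+0.2909, -0.9567)
n_4 = (+0.7008, -0.7133)
n_5 = (+0.9497, -0.3130)
  (0,1): δ = 116.58°  ·
  (0,2): δ = 53.97°  ·
  (0,3): δ = 7.94°  ✓
  (0,4): δ = 35.52°  ✓
  (0,5): δ = 62.79°  ·
  (1,2): δ = 117.39°  ·
  (1,3): δ = 55.48°  ·
  (1,4): δ = 27.90°  ✓
  (1,5): δ = 0.63°  ✓
  (2,3): δ = 118.09°  ·
  (2,4): δ = 90.51°  ·
  (2,5): δ = 63.24°  ·
  (3,4): δ = 152.42°  ·
  (3,5): δ = 125.16°  ·
  (4,5): δ = 152.73°  ·
antipodal pairs: 4

count = 4; pairs: (0,3), (0,4), (1,4), (1,5)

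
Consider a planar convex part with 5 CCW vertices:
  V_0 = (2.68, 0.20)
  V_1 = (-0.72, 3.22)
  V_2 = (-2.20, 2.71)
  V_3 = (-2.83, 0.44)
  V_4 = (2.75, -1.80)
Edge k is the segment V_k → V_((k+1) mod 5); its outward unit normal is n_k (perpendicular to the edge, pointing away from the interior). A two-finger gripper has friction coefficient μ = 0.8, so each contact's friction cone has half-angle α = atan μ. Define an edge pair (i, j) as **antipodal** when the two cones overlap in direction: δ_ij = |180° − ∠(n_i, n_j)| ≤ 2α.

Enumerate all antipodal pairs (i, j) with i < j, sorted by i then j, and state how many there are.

α = atan 0.8 = 38.66°;  2α = 77.32°
n_0 = (+0.6641, +0.7477)
n_1 = (-0.3258, +0.9454)
n_2 = (-0.9636, +0.2674)
n_3 = (-0.3725, -0.9280)
n_4 = (+0.9994, +0.0350)
  (0,1): δ = 119.37°  ·
  (0,2): δ = 63.90°  ✓
  (0,3): δ = 19.74°  ✓
  (0,4): δ = 133.62°  ·
  (1,2): δ = 124.52°  ·
  (1,3): δ = 40.89°  ✓
  (1,4): δ = 72.99°  ✓
  (2,3): δ = 96.36°  ·
  (2,4): δ = 17.52°  ✓
  (3,4): δ = 66.12°  ✓
antipodal pairs: 6

count = 6; pairs: (0,2), (0,3), (1,3), (1,4), (2,4), (3,4)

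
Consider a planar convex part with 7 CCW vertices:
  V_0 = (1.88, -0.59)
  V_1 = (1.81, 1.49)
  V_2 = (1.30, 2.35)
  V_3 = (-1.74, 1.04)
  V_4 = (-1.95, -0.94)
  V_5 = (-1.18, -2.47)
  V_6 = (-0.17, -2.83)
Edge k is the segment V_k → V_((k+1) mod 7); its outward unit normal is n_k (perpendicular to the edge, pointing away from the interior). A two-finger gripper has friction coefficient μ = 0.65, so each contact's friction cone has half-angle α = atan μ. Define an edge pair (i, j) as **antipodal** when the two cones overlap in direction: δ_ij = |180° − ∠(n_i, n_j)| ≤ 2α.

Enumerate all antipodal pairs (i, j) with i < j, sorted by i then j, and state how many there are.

count = 8; pairs: (0,3), (0,4), (1,3), (1,4), (1,5), (2,5), (2,6), (3,6)

α = atan 0.65 = 33.02°;  2α = 66.05°
n_0 = (+0.9994, +0.0336)
n_1 = (+0.8601, +0.5101)
n_2 = (-0.3957, +0.9184)
n_3 = (-0.9944, +0.1055)
n_4 = (-0.8933, -0.4495)
n_5 = (-0.3357, -0.9420)
n_6 = (+0.7377, -0.6751)
  (0,1): δ = 151.26°  ·
  (0,2): δ = 68.62°  ·
  (0,3): δ = 7.98°  ✓
  (0,4): δ = 24.79°  ✓
  (0,5): δ = 68.45°  ·
  (0,6): δ = 135.61°  ·
  (1,2): δ = 97.36°  ·
  (1,3): δ = 36.72°  ✓
  (1,4): δ = 3.95°  ✓
  (1,5): δ = 39.71°  ✓
  (1,6): δ = 106.87°  ·
  (2,3): δ = 119.37°  ·
  (2,4): δ = 86.60°  ·
  (2,5): δ = 42.93°  ✓
  (2,6): δ = 24.22°  ✓
  (3,4): δ = 147.23°  ·
  (3,5): δ = 103.56°  ·
  (3,6): δ = 36.41°  ✓
  (4,5): δ = 136.33°  ·
  (4,6): δ = 69.18°  ·
  (5,6): δ = 112.85°  ·
antipodal pairs: 8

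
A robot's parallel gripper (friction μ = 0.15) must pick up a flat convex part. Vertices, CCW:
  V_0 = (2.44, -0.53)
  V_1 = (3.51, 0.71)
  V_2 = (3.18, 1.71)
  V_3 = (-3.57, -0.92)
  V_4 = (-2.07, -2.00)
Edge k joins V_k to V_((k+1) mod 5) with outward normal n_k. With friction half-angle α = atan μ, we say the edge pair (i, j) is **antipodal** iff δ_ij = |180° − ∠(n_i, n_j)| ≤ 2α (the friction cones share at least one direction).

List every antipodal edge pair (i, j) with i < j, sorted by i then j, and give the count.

α = atan 0.15 = 8.53°;  2α = 17.06°
n_0 = (+0.7571, -0.6533)
n_1 = (+0.9496, +0.3134)
n_2 = (-0.3630, +0.9318)
n_3 = (-0.5843, -0.8115)
n_4 = (+0.3099, -0.9508)
  (0,1): δ = 120.95°  ·
  (0,2): δ = 27.92°  ·
  (0,3): δ = 95.04°  ·
  (0,4): δ = 148.84°  ·
  (1,2): δ = 86.98°  ·
  (1,3): δ = 35.98°  ·
  (1,4): δ = 89.79°  ·
  (2,3): δ = 57.04°  ·
  (2,4): δ = 3.23°  ✓
  (3,4): δ = 126.19°  ·
antipodal pairs: 1

count = 1; pairs: (2,4)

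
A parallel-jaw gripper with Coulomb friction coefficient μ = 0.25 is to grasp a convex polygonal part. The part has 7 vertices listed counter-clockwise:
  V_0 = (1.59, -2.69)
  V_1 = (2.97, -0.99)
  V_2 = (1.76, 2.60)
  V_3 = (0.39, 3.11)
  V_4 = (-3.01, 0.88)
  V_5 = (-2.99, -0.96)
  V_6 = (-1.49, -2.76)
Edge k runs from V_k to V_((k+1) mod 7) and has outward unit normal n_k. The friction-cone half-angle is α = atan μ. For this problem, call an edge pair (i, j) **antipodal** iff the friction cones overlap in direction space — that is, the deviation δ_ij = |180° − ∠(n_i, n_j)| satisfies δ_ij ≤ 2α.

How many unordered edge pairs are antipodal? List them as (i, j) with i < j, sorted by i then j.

count = 4; pairs: (0,3), (1,4), (1,5), (2,6)

α = atan 0.25 = 14.04°;  2α = 28.07°
n_0 = (+0.7764, -0.6302)
n_1 = (+0.9476, +0.3194)
n_2 = (+0.3489, +0.9372)
n_3 = (-0.5484, +0.8362)
n_4 = (-0.9999, -0.0109)
n_5 = (-0.7682, -0.6402)
n_6 = (+0.0227, -0.9997)
  (0,1): δ = 122.31°  ·
  (0,2): δ = 71.35°  ·
  (0,3): δ = 17.67°  ✓
  (0,4): δ = 39.69°  ·
  (0,5): δ = 78.87°  ·
  (0,6): δ = 130.37°  ·
  (1,2): δ = 129.04°  ·
  (1,3): δ = 75.37°  ·
  (1,4): δ = 18.00°  ✓
  (1,5): δ = 21.18°  ✓
  (1,6): δ = 72.68°  ·
  (2,3): δ = 126.32°  ·
  (2,4): δ = 68.96°  ·
  (2,5): δ = 29.78°  ·
  (2,6): δ = 21.72°  ✓
  (3,4): δ = 122.64°  ·
  (3,5): δ = 83.45°  ·
  (3,6): δ = 31.96°  ·
  (4,5): δ = 140.82°  ·
  (4,6): δ = 89.32°  ·
  (5,6): δ = 128.50°  ·
antipodal pairs: 4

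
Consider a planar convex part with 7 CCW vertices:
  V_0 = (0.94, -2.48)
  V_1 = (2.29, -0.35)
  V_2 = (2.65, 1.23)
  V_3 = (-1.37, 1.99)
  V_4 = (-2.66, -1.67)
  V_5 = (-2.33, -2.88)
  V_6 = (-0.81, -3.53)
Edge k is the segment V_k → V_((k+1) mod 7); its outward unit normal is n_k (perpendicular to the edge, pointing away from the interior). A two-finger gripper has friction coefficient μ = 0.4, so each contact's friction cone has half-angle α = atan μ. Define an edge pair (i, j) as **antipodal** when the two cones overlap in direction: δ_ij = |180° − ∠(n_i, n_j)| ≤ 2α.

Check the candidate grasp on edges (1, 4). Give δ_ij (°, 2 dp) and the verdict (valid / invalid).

α = atan 0.4 = 21.80°;  2α = 43.60°
edge 1: e_1 = (+0.36, +1.58);  n_1 = (+0.9750, -0.2222)
edge 4: e_4 = (+0.33, -1.21);  n_4 = (-0.9648, -0.2631)
∠(n_1, n_4) = 151.91°
δ = |180° − 151.91°| = 28.09°
28.09° ≤ 2α = 43.60°  →  valid

δ = 28.09°, valid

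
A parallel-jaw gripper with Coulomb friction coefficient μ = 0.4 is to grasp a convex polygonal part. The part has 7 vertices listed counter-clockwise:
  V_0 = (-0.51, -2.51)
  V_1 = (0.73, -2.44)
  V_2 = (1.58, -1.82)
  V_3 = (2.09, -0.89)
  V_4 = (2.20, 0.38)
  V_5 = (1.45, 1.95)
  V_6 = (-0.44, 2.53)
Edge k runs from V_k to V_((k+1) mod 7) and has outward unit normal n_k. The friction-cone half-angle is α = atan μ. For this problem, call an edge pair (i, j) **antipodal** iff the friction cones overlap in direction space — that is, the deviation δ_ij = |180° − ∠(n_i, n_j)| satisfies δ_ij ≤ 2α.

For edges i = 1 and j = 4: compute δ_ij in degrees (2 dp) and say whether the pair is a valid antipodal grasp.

α = atan 0.4 = 21.80°;  2α = 43.60°
edge 1: e_1 = (+0.85, +0.62);  n_1 = (+0.5893, -0.8079)
edge 4: e_4 = (-0.75, +1.57);  n_4 = (+0.9023, +0.4310)
∠(n_1, n_4) = 79.43°
δ = |180° − 79.43°| = 100.57°
100.57° > 2α = 43.60°  →  invalid

δ = 100.57°, invalid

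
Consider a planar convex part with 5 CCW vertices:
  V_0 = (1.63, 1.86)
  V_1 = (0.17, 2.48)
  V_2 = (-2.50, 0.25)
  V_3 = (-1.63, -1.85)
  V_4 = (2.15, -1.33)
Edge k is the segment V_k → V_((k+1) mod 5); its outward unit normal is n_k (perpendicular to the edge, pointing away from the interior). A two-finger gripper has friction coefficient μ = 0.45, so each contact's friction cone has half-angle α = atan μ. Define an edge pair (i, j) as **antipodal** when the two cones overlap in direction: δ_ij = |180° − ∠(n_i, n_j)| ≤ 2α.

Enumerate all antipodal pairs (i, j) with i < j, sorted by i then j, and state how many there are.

α = atan 0.45 = 24.23°;  2α = 48.46°
n_0 = (+0.3909, +0.9204)
n_1 = (-0.6410, +0.7675)
n_2 = (-0.9239, -0.3827)
n_3 = (+0.1363, -0.9907)
n_4 = (+0.9870, +0.1609)
  (0,1): δ = 117.12°  ·
  (0,2): δ = 44.49°  ✓
  (0,3): δ = 30.84°  ✓
  (0,4): δ = 122.27°  ·
  (1,2): δ = 107.37°  ·
  (1,3): δ = 32.04°  ✓
  (1,4): δ = 59.39°  ·
  (2,3): δ = 104.67°  ·
  (2,4): δ = 13.25°  ✓
  (3,4): δ = 88.57°  ·
antipodal pairs: 4

count = 4; pairs: (0,2), (0,3), (1,3), (2,4)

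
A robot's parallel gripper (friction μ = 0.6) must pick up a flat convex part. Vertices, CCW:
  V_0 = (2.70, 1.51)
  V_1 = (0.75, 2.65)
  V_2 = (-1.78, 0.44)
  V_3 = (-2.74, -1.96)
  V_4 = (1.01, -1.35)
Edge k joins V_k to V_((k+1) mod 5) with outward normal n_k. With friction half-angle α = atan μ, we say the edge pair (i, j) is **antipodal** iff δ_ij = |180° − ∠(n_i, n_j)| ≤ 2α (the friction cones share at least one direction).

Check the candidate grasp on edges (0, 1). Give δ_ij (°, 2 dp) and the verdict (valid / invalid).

α = atan 0.6 = 30.96°;  2α = 61.93°
edge 0: e_0 = (-1.95, +1.14);  n_0 = (+0.5047, +0.8633)
edge 1: e_1 = (-2.53, -2.21);  n_1 = (-0.6579, +0.7531)
∠(n_0, n_1) = 71.45°
δ = |180° − 71.45°| = 108.55°
108.55° > 2α = 61.93°  →  invalid

δ = 108.55°, invalid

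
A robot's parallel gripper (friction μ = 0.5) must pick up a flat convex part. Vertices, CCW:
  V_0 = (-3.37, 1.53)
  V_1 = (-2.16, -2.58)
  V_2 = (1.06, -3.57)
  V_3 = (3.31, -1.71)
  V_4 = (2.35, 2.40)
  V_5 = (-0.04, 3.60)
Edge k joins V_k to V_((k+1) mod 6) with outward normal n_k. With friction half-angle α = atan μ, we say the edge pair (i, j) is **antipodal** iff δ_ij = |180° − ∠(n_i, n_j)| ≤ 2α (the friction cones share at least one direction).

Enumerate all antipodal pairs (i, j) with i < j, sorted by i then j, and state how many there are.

α = atan 0.5 = 26.57°;  2α = 53.13°
n_0 = (-0.9593, -0.2824)
n_1 = (-0.2939, -0.9558)
n_2 = (+0.6371, -0.7707)
n_3 = (+0.9738, +0.2275)
n_4 = (+0.4487, +0.8937)
n_5 = (-0.5279, +0.8493)
  (0,1): δ = 123.49°  ·
  (0,2): δ = 66.83°  ·
  (0,3): δ = 3.26°  ✓
  (0,4): δ = 46.93°  ✓
  (0,5): δ = 105.46°  ·
  (1,2): δ = 123.33°  ·
  (1,3): δ = 59.76°  ·
  (1,4): δ = 9.57°  ✓
  (1,5): δ = 48.96°  ✓
  (2,3): δ = 116.43°  ·
  (2,4): δ = 66.24°  ·
  (2,5): δ = 7.71°  ✓
  (3,4): δ = 129.81°  ·
  (3,5): δ = 71.28°  ·
  (4,5): δ = 121.47°  ·
antipodal pairs: 5

count = 5; pairs: (0,3), (0,4), (1,4), (1,5), (2,5)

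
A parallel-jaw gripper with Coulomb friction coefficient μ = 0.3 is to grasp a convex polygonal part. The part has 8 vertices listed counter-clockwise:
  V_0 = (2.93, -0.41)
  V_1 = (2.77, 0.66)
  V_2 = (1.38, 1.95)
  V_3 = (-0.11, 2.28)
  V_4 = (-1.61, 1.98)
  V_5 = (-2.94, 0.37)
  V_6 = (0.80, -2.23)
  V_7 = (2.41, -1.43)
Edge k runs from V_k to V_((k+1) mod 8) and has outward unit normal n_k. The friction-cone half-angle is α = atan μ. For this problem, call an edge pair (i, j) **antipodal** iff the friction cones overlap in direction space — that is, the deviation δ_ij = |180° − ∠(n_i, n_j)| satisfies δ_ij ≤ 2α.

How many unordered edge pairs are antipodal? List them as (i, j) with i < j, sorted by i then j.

count = 5; pairs: (1,5), (2,5), (3,6), (4,6), (4,7)

α = atan 0.3 = 16.70°;  2α = 33.40°
n_0 = (+0.9890, +0.1479)
n_1 = (+0.6802, +0.7330)
n_2 = (+0.2162, +0.9763)
n_3 = (-0.1961, +0.9806)
n_4 = (-0.7710, +0.6369)
n_5 = (-0.5708, -0.8211)
n_6 = (+0.4450, -0.8955)
n_7 = (+0.8909, -0.4542)
  (0,1): δ = 141.37°  ·
  (0,2): δ = 110.99°  ·
  (0,3): δ = 87.19°  ·
  (0,4): δ = 48.06°  ·
  (0,5): δ = 46.69°  ·
  (0,6): δ = 107.92°  ·
  (0,7): δ = 144.48°  ·
  (1,2): δ = 149.62°  ·
  (1,3): δ = 125.83°  ·
  (1,4): δ = 86.70°  ·
  (1,5): δ = 8.06°  ✓
  (1,6): δ = 69.29°  ·
  (1,7): δ = 105.85°  ·
  (2,3): δ = 156.20°  ·
  (2,4): δ = 117.07°  ·
  (2,5): δ = 22.32°  ✓
  (2,6): δ = 38.91°  ·
  (2,7): δ = 75.48°  ·
  (3,4): δ = 140.87°  ·
  (3,5): δ = 46.12°  ·
  (3,6): δ = 15.11°  ✓
  (3,7): δ = 51.68°  ·
  (4,5): δ = 85.25°  ·
  (4,6): δ = 24.02°  ✓
  (4,7): δ = 12.55°  ✓
  (5,6): δ = 118.77°  ·
  (5,7): δ = 82.21°  ·
  (6,7): δ = 143.44°  ·
antipodal pairs: 5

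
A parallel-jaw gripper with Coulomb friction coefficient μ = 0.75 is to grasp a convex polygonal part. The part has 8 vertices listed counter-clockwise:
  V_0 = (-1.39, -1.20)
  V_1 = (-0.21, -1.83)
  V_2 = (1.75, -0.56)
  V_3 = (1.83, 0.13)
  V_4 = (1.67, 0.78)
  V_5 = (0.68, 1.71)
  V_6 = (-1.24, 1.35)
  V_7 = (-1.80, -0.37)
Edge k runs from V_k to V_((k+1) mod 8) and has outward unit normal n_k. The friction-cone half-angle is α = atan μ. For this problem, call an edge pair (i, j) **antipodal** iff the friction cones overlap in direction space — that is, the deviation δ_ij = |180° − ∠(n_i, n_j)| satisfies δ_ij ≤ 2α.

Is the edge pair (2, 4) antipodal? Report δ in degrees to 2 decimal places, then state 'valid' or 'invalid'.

α = atan 0.75 = 36.87°;  2α = 73.74°
edge 2: e_2 = (+0.08, +0.69);  n_2 = (+0.9933, -0.1152)
edge 4: e_4 = (-0.99, +0.93);  n_4 = (+0.6847, +0.7288)
∠(n_2, n_4) = 53.40°
δ = |180° − 53.40°| = 126.60°
126.60° > 2α = 73.74°  →  invalid

δ = 126.60°, invalid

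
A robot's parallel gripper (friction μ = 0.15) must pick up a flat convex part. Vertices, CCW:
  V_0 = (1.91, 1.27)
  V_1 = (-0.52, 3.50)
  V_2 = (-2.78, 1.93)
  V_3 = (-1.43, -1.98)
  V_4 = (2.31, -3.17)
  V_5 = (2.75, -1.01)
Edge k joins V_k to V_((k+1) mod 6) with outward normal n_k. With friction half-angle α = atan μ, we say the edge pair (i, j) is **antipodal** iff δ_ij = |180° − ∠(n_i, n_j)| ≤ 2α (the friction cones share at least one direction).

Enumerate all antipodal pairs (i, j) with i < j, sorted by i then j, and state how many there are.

count = 1; pairs: (2,5)

α = atan 0.15 = 8.53°;  2α = 17.06°
n_0 = (+0.6761, +0.7368)
n_1 = (-0.5705, +0.8213)
n_2 = (-0.9452, -0.3264)
n_3 = (-0.3032, -0.9529)
n_4 = (+0.9799, -0.1996)
n_5 = (+0.9383, +0.3457)
  (0,1): δ = 102.67°  ·
  (0,2): δ = 28.41°  ·
  (0,3): δ = 24.89°  ·
  (0,4): δ = 121.03°  ·
  (0,5): δ = 152.77°  ·
  (1,2): δ = 105.74°  ·
  (1,3): δ = 52.44°  ·
  (1,4): δ = 43.70°  ·
  (1,5): δ = 75.44°  ·
  (2,3): δ = 126.70°  ·
  (2,4): δ = 30.56°  ·
  (2,5): δ = 1.18°  ✓
  (3,4): δ = 83.86°  ·
  (3,5): δ = 52.13°  ·
  (4,5): δ = 148.26°  ·
antipodal pairs: 1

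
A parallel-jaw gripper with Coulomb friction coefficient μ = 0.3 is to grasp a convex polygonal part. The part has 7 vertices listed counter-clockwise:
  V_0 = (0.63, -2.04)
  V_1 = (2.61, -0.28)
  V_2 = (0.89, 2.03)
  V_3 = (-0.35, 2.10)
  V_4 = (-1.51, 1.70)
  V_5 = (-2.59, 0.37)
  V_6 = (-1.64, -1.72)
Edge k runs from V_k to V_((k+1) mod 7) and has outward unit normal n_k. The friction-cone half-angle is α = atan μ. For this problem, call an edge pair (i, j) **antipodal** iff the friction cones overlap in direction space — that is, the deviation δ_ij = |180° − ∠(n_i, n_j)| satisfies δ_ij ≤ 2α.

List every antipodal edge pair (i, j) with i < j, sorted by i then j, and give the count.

α = atan 0.3 = 16.70°;  2α = 33.40°
n_0 = (+0.6644, -0.7474)
n_1 = (+0.8021, +0.5972)
n_2 = (+0.0564, +0.9984)
n_3 = (-0.3260, +0.9454)
n_4 = (-0.7763, +0.6304)
n_5 = (-0.9104, -0.4138)
n_6 = (-0.1396, -0.9902)
  (0,1): δ = 94.96°  ·
  (0,2): δ = 44.86°  ·
  (0,3): δ = 22.61°  ✓
  (0,4): δ = 9.29°  ✓
  (0,5): δ = 72.81°  ·
  (0,6): δ = 130.34°  ·
  (1,2): δ = 129.90°  ·
  (1,3): δ = 107.65°  ·
  (1,4): δ = 75.75°  ·
  (1,5): δ = 12.23°  ✓
  (1,6): δ = 45.30°  ·
  (2,3): δ = 157.74°  ·
  (2,4): δ = 125.85°  ·
  (2,5): δ = 62.33°  ·
  (2,6): δ = 4.79°  ✓
  (3,4): δ = 148.10°  ·
  (3,5): δ = 84.58°  ·
  (3,6): δ = 27.05°  ✓
  (4,5): δ = 116.48°  ·
  (4,6): δ = 58.95°  ·
  (5,6): δ = 122.47°  ·
antipodal pairs: 5

count = 5; pairs: (0,3), (0,4), (1,5), (2,6), (3,6)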